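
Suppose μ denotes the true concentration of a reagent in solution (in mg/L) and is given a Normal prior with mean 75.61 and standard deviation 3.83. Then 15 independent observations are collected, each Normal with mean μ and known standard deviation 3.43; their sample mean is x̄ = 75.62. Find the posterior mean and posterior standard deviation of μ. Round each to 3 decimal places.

With known σ, the Normal prior is conjugate. Weight on the data is w = (n/σ²)/(n/σ² + 1/τ₀²) = 1.27498/(1.27498+0.0681714) = 0.94925.
Posterior mean = w·x̄ + (1−w)·μ₀ = 0.94925·75.62 + 0.050755·75.61 = 75.619. Posterior variance = 1/(1.27498+0.0681714) = 0.744518, so SD = 0.863.

Posterior mean ≈ 75.619; posterior SD ≈ 0.863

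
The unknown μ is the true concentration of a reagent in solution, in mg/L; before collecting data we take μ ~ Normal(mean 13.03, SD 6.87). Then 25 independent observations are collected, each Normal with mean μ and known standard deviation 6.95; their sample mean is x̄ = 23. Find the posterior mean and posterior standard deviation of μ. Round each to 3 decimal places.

Posterior mean ≈ 22.608; posterior SD ≈ 1.362

With known σ, the Normal prior is conjugate. Weight on the data is w = (n/σ²)/(n/σ² + 1/τ₀²) = 0.517572/(0.517572+0.0211878) = 0.96067.
Posterior mean = w·x̄ + (1−w)·μ₀ = 0.96067·23 + 0.039327·13.03 = 22.608. Posterior variance = 1/(0.517572+0.0211878) = 1.85612, so SD = 1.362.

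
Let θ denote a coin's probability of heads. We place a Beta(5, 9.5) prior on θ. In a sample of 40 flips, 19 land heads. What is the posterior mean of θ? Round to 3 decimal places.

Posterior mean ≈ 0.440

Observing 19 successes and 21 failures updates Beta(5, 9.5) by adding the success and failure counts to the two shape parameters: α = 5+19 = 24, β = 9.5+21 = 30.5.
Posterior mean = α/(α+β) = 24/54.5 = 0.440.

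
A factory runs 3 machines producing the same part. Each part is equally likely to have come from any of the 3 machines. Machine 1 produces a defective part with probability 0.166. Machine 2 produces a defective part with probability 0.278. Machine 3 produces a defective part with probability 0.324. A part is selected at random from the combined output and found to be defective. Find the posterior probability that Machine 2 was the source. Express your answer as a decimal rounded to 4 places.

Posterior probability ≈ 0.3620

P(defective|M1) = 0.166; P(defective|M2) = 0.278; P(defective|M3) = 0.324.
Prior × likelihood for each source: 0.333333·0.166=0.05533, 0.333333·0.278=0.09267, 0.333333·0.324=0.1080. Summing gives P(defective) = 0.25600.
P(Machine 2 | defective) = 0.09267 / 0.25600 = 0.3620.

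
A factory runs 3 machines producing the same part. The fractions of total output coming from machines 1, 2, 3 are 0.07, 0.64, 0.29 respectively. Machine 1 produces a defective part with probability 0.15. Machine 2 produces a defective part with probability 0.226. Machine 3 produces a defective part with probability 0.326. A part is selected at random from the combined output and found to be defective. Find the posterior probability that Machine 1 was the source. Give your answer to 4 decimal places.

Tabulate prior·likelihood by source: [1] prior 0.07, lik 0.15, product 0.01050; [2] prior 0.64, lik 0.226, product 0.1446; [3] prior 0.29, lik 0.326, product 0.09454.
Normalizing constant = 0.24968; the posterior for Machine 1 is its product over the sum, 0.01050/0.24968 = 0.0421.

Posterior probability ≈ 0.0421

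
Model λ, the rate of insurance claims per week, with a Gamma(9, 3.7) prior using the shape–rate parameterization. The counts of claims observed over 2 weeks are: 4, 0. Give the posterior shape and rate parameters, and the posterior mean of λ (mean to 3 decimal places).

Total count ∑xᵢ = 4 over n = 2 weeks.
Gamma is conjugate to the Poisson likelihood: posterior is Gamma(shape = 9+4 = 13, rate = 3.7+2 = 5.7).
Posterior mean = shape/rate = 13/5.7 = 2.281.

Posterior: Gamma(shape=13, rate=5.7); mean ≈ 2.281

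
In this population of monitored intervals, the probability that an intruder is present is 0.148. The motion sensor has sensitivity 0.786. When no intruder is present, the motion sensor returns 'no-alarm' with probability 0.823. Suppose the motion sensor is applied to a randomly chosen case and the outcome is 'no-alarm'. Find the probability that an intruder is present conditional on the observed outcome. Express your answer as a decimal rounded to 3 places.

Write H for 'an intruder is present'. Prior odds H:¬H = 0.148/0.852 = 0.17371. For the 'no-alarm' outcome, the likelihood ratio is 0.214/0.823 = 0.26002.
Posterior odds = 0.17371 × 0.26002 = 0.045169, so P(H|E) = 0.045169/(1+0.045169) = 0.043.

P(H | E) ≈ 0.043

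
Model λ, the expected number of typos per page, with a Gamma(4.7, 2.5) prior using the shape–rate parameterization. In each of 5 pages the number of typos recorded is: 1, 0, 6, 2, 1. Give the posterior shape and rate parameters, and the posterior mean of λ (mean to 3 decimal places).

Posterior: Gamma(shape=14.7, rate=7.5); mean ≈ 1.960

Total count ∑xᵢ = 10 over n = 5 pages.
Gamma is conjugate to the Poisson likelihood: posterior is Gamma(shape = 4.7+10 = 14.7, rate = 2.5+5 = 7.5).
Posterior mean = shape/rate = 14.7/7.5 = 1.960.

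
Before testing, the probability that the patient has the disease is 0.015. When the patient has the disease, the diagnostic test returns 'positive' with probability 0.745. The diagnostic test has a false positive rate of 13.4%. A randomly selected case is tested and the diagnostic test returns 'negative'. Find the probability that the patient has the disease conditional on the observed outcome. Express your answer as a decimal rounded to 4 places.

Write H for 'the patient has the disease'. Prior odds H:¬H = 0.015/0.985 = 0.015228. For the 'negative' outcome, the likelihood ratio is 0.255/0.866 = 0.29446.
Posterior odds = 0.015228 × 0.29446 = 0.0044841, so P(H|E) = 0.0044841/(1+0.0044841) = 0.0045.

P(H | E) ≈ 0.0045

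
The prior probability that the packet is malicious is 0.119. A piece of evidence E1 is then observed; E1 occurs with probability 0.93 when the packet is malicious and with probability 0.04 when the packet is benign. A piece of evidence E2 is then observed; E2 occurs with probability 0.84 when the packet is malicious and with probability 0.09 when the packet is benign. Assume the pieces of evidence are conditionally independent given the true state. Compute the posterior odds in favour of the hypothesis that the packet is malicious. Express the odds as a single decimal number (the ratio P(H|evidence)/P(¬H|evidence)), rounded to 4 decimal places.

Prior odds = 0.119/(1−0.119) = 0.13507. In log-odds, ln(0.13507) = -2.0019.
Add log likelihood ratios: ln(23.250) + ln(9.3333) = 5.3799.
Posterior log-odds = 3.3780, so posterior odds = exp(3.3780) = 29.311.

Posterior odds ≈ 29.3110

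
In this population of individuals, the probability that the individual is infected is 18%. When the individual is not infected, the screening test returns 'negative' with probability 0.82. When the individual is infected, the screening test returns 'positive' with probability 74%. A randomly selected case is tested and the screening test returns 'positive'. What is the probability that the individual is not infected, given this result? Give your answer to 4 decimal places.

P(¬H | E) ≈ 0.5256

Write H for 'the individual is infected'. Prior odds H:¬H = 0.18/0.82 = 0.21951. For the 'positive' outcome, the likelihood ratio is 0.74/0.18 = 4.1111.
Posterior odds = 0.21951 × 4.1111 = 0.90244, so P(H|E) = 0.90244/(1+0.90244) = 0.4744. Then P(¬H|E) = 1 − 0.4744 = 0.5256.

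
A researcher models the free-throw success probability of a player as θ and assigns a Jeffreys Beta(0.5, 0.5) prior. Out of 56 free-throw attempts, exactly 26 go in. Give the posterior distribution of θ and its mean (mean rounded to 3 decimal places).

The binomial likelihood is conjugate to the Beta prior: with 26 successes and 30 failures, the posterior is Beta(0.5+26, 0.5+30) = Beta(26.5, 30.5).
E[θ | data] = 26.5/(26.5+30.5) = 0.465.

Posterior: Beta(26.5, 30.5); mean ≈ 0.465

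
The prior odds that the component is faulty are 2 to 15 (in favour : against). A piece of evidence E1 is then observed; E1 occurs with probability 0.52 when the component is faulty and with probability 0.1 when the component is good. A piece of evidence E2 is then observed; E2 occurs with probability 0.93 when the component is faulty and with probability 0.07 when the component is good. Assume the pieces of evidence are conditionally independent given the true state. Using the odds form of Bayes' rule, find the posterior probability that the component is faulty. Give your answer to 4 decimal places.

Prior odds = 2/15 = 0.13333. In log-odds, ln(0.13333) = -2.0149.
Add log likelihood ratios: ln(5.2000) + ln(13.286) = 4.2353.
Posterior log-odds = 2.2204, so posterior odds = exp(2.2204) = 9.2114. Converting, P(H|E) = 9.2114/10.211 = 0.9021.

Posterior probability ≈ 0.9021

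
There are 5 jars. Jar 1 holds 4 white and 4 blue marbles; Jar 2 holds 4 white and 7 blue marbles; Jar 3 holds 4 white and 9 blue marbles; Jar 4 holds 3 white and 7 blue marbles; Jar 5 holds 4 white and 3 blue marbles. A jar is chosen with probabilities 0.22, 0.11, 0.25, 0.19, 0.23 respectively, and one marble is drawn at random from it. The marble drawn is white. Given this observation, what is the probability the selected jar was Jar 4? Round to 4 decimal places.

Posterior probability ≈ 0.1372

Tabulate prior·likelihood by source: [1] prior 0.22, lik 0.5, product 0.1100; [2] prior 0.11, lik 0.3636, product 0.04000; [3] prior 0.25, lik 0.3077, product 0.07692; [4] prior 0.19, lik 0.3, product 0.05700; [5] prior 0.23, lik 0.5714, product 0.1314.
Normalizing constant = 0.41535; the posterior for Jar 4 is its product over the sum, 0.05700/0.41535 = 0.1372.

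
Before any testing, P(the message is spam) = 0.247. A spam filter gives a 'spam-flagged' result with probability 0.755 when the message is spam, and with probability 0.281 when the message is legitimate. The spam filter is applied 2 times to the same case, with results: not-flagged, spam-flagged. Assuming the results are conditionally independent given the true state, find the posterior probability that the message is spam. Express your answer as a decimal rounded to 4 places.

Posterior P(H) ≈ 0.2310

Let H be the event that the message is spam; start with P(H) = 0.247. P('spam-flagged'|H) = 0.755, P('spam-flagged'|¬H) = 0.281.
Update on result 1 ('not-flagged'): P(H) ← 0.245·0.2470 / (0.245·0.2470 + 0.719·0.7530) = 0.060515/0.60192 = 0.1005.
Update on result 2 ('spam-flagged'): P(H) ← 0.755·0.1005 / (0.755·0.1005 + 0.281·0.8995) = 0.075905/0.32865 = 0.2310.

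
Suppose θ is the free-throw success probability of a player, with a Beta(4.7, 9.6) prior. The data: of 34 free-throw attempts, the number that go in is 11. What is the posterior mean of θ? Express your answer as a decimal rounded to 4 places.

Observing 11 successes and 23 failures updates Beta(4.7, 9.6) by adding the success and failure counts to the two shape parameters: α = 4.7+11 = 15.7, β = 9.6+23 = 32.6.
Posterior mean = α/(α+β) = 15.7/48.3 = 0.3251.

Posterior mean ≈ 0.3251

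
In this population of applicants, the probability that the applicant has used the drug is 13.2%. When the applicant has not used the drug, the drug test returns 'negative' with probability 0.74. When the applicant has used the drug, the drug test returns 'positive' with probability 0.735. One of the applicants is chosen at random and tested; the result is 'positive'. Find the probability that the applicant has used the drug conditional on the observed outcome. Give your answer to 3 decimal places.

P(H | E) ≈ 0.301

Write H for 'the applicant has used the drug'. Prior odds H:¬H = 0.132/0.868 = 0.15207. For the 'positive' outcome, the likelihood ratio is 0.735/0.26 = 2.8269.
Posterior odds = 0.15207 × 2.8269 = 0.42990, so P(H|E) = 0.42990/(1+0.42990) = 0.301.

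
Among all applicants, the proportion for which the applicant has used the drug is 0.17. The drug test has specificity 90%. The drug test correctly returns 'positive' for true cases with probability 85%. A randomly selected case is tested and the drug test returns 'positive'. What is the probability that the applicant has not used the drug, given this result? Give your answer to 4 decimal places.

P(¬H | E) ≈ 0.3648

Write H for 'the applicant has used the drug'. Prior odds H:¬H = 0.17/0.83 = 0.20482. For the 'positive' outcome, the likelihood ratio is 0.85/0.1 = 8.5000.
Posterior odds = 0.20482 × 8.5000 = 1.7410, so P(H|E) = 1.7410/(1+1.7410) = 0.6352. Then P(¬H|E) = 1 − 0.6352 = 0.3648.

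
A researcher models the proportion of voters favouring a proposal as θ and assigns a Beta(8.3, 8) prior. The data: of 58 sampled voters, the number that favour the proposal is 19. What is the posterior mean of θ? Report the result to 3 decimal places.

Posterior mean ≈ 0.367

Observing 19 successes and 39 failures updates Beta(8.3, 8) by adding the success and failure counts to the two shape parameters: α = 8.3+19 = 27.3, β = 8+39 = 47.
E[θ | data] = 27.3/(27.3+47) = 0.367.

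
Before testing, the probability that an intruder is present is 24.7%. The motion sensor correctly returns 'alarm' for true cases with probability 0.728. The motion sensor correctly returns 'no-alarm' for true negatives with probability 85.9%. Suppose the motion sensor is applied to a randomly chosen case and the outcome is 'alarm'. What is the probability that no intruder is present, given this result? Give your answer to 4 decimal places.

Let H be the event that an intruder is present. P(H) = 0.247, so P(¬H) = 0.753. With E the 'alarm' result, P(E|H) = 0.728 and P(E|¬H) = 0.141.
P(E) = 0.728·0.247 + 0.141·0.753 = 0.17982 + 0.10617 = 0.28599.
By Bayes' theorem, P(H|E) = 0.17982 / 0.28599 = 0.6288. Hence P(¬H|E) = 1 − 0.6288 = 0.3712.

P(¬H | E) ≈ 0.3712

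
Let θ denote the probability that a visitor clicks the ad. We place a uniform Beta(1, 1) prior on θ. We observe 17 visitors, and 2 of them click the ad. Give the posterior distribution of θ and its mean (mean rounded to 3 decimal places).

Posterior: Beta(3, 16); mean ≈ 0.158

The binomial likelihood is conjugate to the Beta prior: with 2 successes and 15 failures, the posterior is Beta(1+2, 1+15) = Beta(3, 16).
E[θ | data] = 3/(3+16) = 0.158.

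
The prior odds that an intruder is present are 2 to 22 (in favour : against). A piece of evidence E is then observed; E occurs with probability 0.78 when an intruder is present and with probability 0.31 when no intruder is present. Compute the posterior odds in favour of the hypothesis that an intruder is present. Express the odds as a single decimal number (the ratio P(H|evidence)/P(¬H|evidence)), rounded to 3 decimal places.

Posterior odds ≈ 0.229

Prior odds = 2/22 = 0.090909. In log-odds, ln(0.090909) = -2.3979.
Add log likelihood ratio: ln(2.5161) = 0.92272.
Posterior log-odds = -1.4752, so posterior odds = exp(-1.4752) = 0.22874.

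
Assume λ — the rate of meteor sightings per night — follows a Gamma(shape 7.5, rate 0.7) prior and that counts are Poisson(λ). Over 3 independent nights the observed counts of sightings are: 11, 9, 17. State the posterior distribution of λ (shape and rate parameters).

Posterior: Gamma(shape=44.5, rate=3.7)

The Poisson likelihood adds the total count to the shape and the number of exposure periods to the rate. Here ∑xᵢ = 37 and n = 3, so shape 7.5→44.5 and rate 0.7→3.7.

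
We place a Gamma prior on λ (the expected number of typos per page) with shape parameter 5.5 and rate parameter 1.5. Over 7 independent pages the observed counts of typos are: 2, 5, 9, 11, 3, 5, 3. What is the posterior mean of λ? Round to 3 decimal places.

Posterior mean ≈ 5.118

The Poisson likelihood adds the total count to the shape and the number of exposure periods to the rate. Here ∑xᵢ = 38 and n = 7, so shape 5.5→43.5 and rate 1.5→8.5.
Posterior mean = shape/rate = 43.5/8.5 = 5.118.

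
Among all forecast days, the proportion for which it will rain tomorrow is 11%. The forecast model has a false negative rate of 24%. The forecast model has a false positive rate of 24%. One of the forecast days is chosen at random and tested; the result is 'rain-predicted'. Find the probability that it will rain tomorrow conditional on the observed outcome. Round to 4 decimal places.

P(H | E) ≈ 0.2813

Let H be the event that it will rain tomorrow. P(H) = 0.11, so P(¬H) = 0.89. With E the 'rain-predicted' result, P(E|H) = 0.76 and P(E|¬H) = 0.24.
P(E) = 0.76·0.11 + 0.24·0.89 = 0.083600 + 0.21360 = 0.29720.
By Bayes' theorem, P(H|E) = 0.083600 / 0.29720 = 0.2813.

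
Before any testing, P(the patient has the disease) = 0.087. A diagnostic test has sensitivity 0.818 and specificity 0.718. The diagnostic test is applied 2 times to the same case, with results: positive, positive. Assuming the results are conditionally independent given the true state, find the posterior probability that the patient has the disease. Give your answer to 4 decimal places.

With H the event that the patient has the disease, the joint likelihood of the observed sequence is P(data|H) = 0.818·0.818 = 0.66912 and P(data|¬H) = 0.282·0.282 = 0.079524.
Bayes: P(H|data) = 0.087·0.66912 / (0.087·0.66912 + 0.913·0.079524) = 0.058214/0.13082 = 0.4450.

Posterior P(H) ≈ 0.4450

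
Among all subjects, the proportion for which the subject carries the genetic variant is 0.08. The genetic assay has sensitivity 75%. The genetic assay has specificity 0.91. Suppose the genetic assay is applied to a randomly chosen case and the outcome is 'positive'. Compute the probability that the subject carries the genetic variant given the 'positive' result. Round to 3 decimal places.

Write H for 'the subject carries the genetic variant'. Prior odds H:¬H = 0.08/0.92 = 0.086957. For the 'positive' outcome, the likelihood ratio is 0.75/0.09 = 8.3333.
Posterior odds = 0.086957 × 8.3333 = 0.72464, so P(H|E) = 0.72464/(1+0.72464) = 0.420.

P(H | E) ≈ 0.420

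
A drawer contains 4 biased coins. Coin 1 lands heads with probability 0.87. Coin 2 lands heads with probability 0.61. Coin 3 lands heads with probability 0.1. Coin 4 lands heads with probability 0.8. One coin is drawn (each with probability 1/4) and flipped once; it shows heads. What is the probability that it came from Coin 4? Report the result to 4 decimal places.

Posterior probability ≈ 0.3361

P(heads|C1) = 0.87; P(heads|C2) = 0.61; P(heads|C3) = 0.1; P(heads|C4) = 0.8.
Prior × likelihood for each source: 0.25·0.87=0.2175, 0.25·0.61=0.1525, 0.25·0.1=0.02500, 0.25·0.8=0.2000. Summing gives P(heads) = 0.59500.
P(Coin 4 | heads) = 0.2000 / 0.59500 = 0.3361.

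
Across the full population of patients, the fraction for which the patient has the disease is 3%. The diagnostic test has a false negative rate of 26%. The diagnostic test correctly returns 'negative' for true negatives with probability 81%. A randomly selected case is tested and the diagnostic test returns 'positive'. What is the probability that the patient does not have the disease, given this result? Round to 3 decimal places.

P(¬H | E) ≈ 0.892

Write H for 'the patient has the disease'. Prior odds H:¬H = 0.03/0.97 = 0.030928. For the 'positive' outcome, the likelihood ratio is 0.74/0.19 = 3.8947.
Posterior odds = 0.030928 × 3.8947 = 0.12046, so P(H|E) = 0.12046/(1+0.12046) = 0.108. Then P(¬H|E) = 1 − 0.108 = 0.892.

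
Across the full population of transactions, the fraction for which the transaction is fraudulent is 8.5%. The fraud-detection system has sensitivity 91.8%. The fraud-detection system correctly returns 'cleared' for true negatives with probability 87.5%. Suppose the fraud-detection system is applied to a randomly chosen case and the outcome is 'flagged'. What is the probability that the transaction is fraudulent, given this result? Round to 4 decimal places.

P(H | E) ≈ 0.4056

Let H be the event that the transaction is fraudulent. P(H) = 0.085, so P(¬H) = 0.915. With E the 'flagged' result, P(E|H) = 0.918 and P(E|¬H) = 0.125.
P(E) = 0.918·0.085 + 0.125·0.915 = 0.078030 + 0.11438 = 0.19240.
By Bayes' theorem, P(H|E) = 0.078030 / 0.19240 = 0.4056.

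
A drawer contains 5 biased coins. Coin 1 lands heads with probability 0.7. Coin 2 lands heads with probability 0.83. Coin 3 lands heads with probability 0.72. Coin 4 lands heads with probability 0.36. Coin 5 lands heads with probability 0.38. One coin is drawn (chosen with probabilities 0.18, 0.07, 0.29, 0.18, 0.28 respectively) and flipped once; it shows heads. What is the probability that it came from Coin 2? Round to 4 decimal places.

P(heads|C1) = 0.7; P(heads|C2) = 0.83; P(heads|C3) = 0.72; P(heads|C4) = 0.36; P(heads|C5) = 0.38.
Prior × likelihood for each source: 0.18·0.7=0.1260, 0.07·0.83=0.05810, 0.29·0.72=0.2088, 0.18·0.36=0.06480, 0.28·0.38=0.1064. Summing gives P(heads) = 0.56410.
P(Coin 2 | heads) = 0.05810 / 0.56410 = 0.1030.

Posterior probability ≈ 0.1030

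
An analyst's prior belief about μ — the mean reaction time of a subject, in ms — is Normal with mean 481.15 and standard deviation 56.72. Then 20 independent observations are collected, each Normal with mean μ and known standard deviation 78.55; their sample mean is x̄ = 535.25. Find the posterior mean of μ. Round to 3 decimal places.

Prior precision 1/τ₀² = 1/56.72² = 0.00031083; data precision n/σ² = 20/78.55² = 0.00324144.
Posterior precision = 0.00031083 + 0.00324144 = 0.00355227.
Posterior mean = (0.00031083·481.15 + 0.00324144·535.25) / 0.00355227 = 530.516.

Posterior mean ≈ 530.516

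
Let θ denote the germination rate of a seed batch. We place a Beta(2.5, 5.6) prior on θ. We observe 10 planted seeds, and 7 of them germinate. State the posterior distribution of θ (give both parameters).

The binomial likelihood is conjugate to the Beta prior: with 7 successes and 3 failures, the posterior is Beta(2.5+7, 5.6+3) = Beta(9.5, 8.6).

Posterior: Beta(9.5, 8.6)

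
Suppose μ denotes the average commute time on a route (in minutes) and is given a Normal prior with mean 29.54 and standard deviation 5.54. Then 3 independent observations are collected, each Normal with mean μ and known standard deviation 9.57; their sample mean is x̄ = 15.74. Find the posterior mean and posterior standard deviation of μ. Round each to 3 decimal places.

Posterior mean ≈ 22.622; posterior SD ≈ 3.912

Prior precision 1/τ₀² = 1/5.54² = 0.0325822; data precision n/σ² = 3/9.57² = 0.0327565.
Posterior precision = 0.0325822 + 0.0327565 = 0.0653387, giving posterior SD = 1/√0.0653387 = 3.912.
Posterior mean = (0.0325822·29.54 + 0.0327565·15.74) / 0.0653387 = 22.622.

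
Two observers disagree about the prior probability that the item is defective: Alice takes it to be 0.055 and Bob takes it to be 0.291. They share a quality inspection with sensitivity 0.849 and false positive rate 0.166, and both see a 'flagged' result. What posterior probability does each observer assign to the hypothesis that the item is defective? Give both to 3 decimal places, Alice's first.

Alice: 0.229; Bob: 0.677

The likelihood ratio for a 'flagged' result is 0.849/0.166 = 5.1145.
Alice: prior odds 0.055/0.945 = 0.058201; posterior odds 0.29767; posterior probability 0.229.
Bob: prior odds 0.291/0.709 = 0.41044; posterior odds 2.0992; posterior probability 0.677.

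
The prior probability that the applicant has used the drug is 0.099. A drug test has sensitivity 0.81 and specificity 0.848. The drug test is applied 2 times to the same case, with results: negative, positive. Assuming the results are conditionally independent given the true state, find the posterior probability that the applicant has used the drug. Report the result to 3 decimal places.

Let H be the event that the applicant has used the drug; start with P(H) = 0.099. P('positive'|H) = 0.81, P('positive'|¬H) = 0.152.
Update on result 1 ('negative'): P(H) ← 0.19·0.0990 / (0.19·0.0990 + 0.848·0.9010) = 0.018810/0.78286 = 0.0240.
Update on result 2 ('positive'): P(H) ← 0.81·0.0240 / (0.81·0.0240 + 0.152·0.9760) = 0.019462/0.16781 = 0.1160.

Posterior P(H) ≈ 0.116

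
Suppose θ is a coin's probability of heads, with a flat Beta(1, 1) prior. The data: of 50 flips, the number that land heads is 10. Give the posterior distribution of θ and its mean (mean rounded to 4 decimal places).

Observing 10 successes and 40 failures updates Beta(1, 1) by adding the success and failure counts to the two shape parameters: α = 1+10 = 11, β = 1+40 = 41.
E[θ | data] = 11/(11+41) = 0.2115.

Posterior: Beta(11, 41); mean ≈ 0.2115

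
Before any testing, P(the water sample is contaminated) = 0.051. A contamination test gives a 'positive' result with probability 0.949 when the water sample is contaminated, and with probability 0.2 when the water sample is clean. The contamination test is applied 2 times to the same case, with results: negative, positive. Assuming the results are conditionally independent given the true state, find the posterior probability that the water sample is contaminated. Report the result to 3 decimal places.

Posterior P(H) ≈ 0.016

With H the event that the water sample is contaminated, the joint likelihood of the observed sequence is P(data|H) = 0.051·0.949 = 0.048399 and P(data|¬H) = 0.8·0.2 = 0.16000.
Bayes: P(H|data) = 0.051·0.048399 / (0.051·0.048399 + 0.949·0.16000) = 0.0024683/0.15431 = 0.0160.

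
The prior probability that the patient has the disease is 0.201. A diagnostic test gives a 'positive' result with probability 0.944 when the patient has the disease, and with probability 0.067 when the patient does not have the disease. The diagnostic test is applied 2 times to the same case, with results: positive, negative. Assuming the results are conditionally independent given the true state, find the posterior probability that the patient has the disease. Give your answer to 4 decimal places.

With H the event that the patient has the disease, the joint likelihood of the observed sequence is P(data|H) = 0.944·0.056 = 0.052864 and P(data|¬H) = 0.067·0.933 = 0.062511.
Bayes: P(H|data) = 0.201·0.052864 / (0.201·0.052864 + 0.799·0.062511) = 0.010626/0.060572 = 0.1754.

Posterior P(H) ≈ 0.1754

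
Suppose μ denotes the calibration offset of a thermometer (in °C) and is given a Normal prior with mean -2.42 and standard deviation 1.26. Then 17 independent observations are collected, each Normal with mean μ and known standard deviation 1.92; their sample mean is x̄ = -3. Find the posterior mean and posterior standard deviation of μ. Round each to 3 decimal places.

Posterior mean ≈ -2.930; posterior SD ≈ 0.437

Prior precision 1/τ₀² = 1/1.26² = 0.629882; data precision n/σ² = 17/1.92² = 4.61155.
Posterior precision = 0.629882 + 4.61155 = 5.24143, giving posterior SD = 1/√5.24143 = 0.437.
Posterior mean = (0.629882·-2.42 + 4.61155·-3) / 5.24143 = -2.930.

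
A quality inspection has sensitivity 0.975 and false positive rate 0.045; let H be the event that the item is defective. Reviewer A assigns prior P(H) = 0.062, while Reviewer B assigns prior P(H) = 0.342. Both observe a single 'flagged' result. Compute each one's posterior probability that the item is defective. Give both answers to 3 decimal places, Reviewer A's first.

Reviewer A: 0.589; Reviewer B: 0.918

The likelihood ratio for a 'flagged' result is 0.975/0.045 = 21.667.
Reviewer A: prior odds 0.062/0.938 = 0.066098; posterior odds 1.4321; posterior probability 0.589.
Reviewer B: prior odds 0.342/0.658 = 0.51976; posterior odds 11.261; posterior probability 0.918.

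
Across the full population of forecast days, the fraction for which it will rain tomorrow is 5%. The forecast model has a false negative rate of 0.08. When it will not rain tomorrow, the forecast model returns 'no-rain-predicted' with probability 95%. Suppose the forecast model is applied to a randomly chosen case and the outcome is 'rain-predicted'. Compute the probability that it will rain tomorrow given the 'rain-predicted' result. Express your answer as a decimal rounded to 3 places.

Write H for 'it will rain tomorrow'. Prior odds H:¬H = 0.05/0.95 = 0.052632. For the 'rain-predicted' outcome, the likelihood ratio is 0.92/0.05 = 18.400.
Posterior odds = 0.052632 × 18.400 = 0.96842, so P(H|E) = 0.96842/(1+0.96842) = 0.492.

P(H | E) ≈ 0.492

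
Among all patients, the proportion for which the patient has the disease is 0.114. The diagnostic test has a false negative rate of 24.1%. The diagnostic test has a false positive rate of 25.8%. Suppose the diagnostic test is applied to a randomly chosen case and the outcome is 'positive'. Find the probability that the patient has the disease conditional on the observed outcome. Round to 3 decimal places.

P(H | E) ≈ 0.275

Let H be the event that the patient has the disease. P(H) = 0.114, so P(¬H) = 0.886. With E the 'positive' result, P(E|H) = 0.759 and P(E|¬H) = 0.258.
P(E) = 0.759·0.114 + 0.258·0.886 = 0.086526 + 0.22859 = 0.31511.
By Bayes' theorem, P(H|E) = 0.086526 / 0.31511 = 0.275.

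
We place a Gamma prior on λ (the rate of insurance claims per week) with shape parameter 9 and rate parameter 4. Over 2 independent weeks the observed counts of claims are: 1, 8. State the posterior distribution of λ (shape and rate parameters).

Posterior: Gamma(shape=18, rate=6)

Total count ∑xᵢ = 9 over n = 2 weeks.
Gamma is conjugate to the Poisson likelihood: posterior is Gamma(shape = 9+9 = 18, rate = 4+2 = 6).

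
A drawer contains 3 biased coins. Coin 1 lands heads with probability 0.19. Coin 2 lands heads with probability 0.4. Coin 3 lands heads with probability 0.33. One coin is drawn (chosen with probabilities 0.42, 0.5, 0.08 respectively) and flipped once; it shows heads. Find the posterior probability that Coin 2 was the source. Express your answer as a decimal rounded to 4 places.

Posterior probability ≈ 0.6532

P(heads|C1) = 0.19; P(heads|C2) = 0.4; P(heads|C3) = 0.33.
Prior × likelihood for each source: 0.42·0.19=0.07980, 0.5·0.4=0.2000, 0.08·0.33=0.02640. Summing gives P(heads) = 0.30620.
P(Coin 2 | heads) = 0.2000 / 0.30620 = 0.6532.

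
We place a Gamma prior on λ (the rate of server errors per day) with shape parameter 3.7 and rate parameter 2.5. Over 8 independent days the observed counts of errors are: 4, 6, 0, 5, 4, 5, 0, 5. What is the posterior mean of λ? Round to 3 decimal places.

The Poisson likelihood adds the total count to the shape and the number of exposure periods to the rate. Here ∑xᵢ = 29 and n = 8, so shape 3.7→32.7 and rate 2.5→10.5.
E[λ | data] = 32.7/10.5 = 3.114.

Posterior mean ≈ 3.114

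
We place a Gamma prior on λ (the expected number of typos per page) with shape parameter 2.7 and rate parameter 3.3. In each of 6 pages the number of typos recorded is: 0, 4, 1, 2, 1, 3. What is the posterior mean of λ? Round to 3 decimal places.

Total count ∑xᵢ = 11 over n = 6 pages.
Gamma is conjugate to the Poisson likelihood: posterior is Gamma(shape = 2.7+11 = 13.7, rate = 3.3+6 = 9.3).
E[λ | data] = 13.7/9.3 = 1.473.

Posterior mean ≈ 1.473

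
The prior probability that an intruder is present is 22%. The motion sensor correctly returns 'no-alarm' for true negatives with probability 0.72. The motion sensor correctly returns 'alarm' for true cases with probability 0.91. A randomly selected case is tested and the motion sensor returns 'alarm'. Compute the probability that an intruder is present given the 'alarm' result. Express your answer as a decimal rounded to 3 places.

Write H for 'an intruder is present'. Prior odds H:¬H = 0.22/0.78 = 0.28205. For the 'alarm' outcome, the likelihood ratio is 0.91/0.28 = 3.2500.
Posterior odds = 0.28205 × 3.2500 = 0.91667, so P(H|E) = 0.91667/(1+0.91667) = 0.478.

P(H | E) ≈ 0.478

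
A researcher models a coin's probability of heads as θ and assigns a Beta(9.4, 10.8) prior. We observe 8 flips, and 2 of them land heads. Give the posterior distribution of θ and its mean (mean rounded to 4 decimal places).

Posterior: Beta(11.4, 16.8); mean ≈ 0.4043

The binomial likelihood is conjugate to the Beta prior: with 2 successes and 6 failures, the posterior is Beta(9.4+2, 10.8+6) = Beta(11.4, 16.8).
Posterior mean = α/(α+β) = 11.4/28.2 = 0.4043.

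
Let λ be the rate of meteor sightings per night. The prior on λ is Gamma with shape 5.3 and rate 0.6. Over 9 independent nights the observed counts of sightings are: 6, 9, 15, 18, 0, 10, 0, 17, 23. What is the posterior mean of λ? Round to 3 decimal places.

Posterior mean ≈ 10.760

The Poisson likelihood adds the total count to the shape and the number of exposure periods to the rate. Here ∑xᵢ = 98 and n = 9, so shape 5.3→103.3 and rate 0.6→9.6.
E[λ | data] = 103.3/9.6 = 10.760.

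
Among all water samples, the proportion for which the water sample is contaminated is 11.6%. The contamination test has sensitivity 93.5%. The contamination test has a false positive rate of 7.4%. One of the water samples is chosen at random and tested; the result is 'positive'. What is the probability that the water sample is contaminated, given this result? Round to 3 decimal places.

P(H | E) ≈ 0.624

Let H be the event that the water sample is contaminated. P(H) = 0.116, so P(¬H) = 0.884. With E the 'positive' result, P(E|H) = 0.935 and P(E|¬H) = 0.074.
P(E) = 0.935·0.116 + 0.074·0.884 = 0.10846 + 0.065416 = 0.17388.
By Bayes' theorem, P(H|E) = 0.10846 / 0.17388 = 0.624.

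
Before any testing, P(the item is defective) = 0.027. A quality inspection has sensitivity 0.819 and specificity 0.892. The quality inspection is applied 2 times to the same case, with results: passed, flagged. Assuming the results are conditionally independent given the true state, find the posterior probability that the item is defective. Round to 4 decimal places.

Posterior P(H) ≈ 0.0410

Let H be the event that the item is defective; start with P(H) = 0.027. P('flagged'|H) = 0.819, P('flagged'|¬H) = 0.108.
Update on result 1 ('passed'): P(H) ← 0.181·0.0270 / (0.181·0.0270 + 0.892·0.9730) = 0.0048870/0.87280 = 0.0056.
Update on result 2 ('flagged'): P(H) ← 0.819·0.0056 / (0.819·0.0056 + 0.108·0.9944) = 0.0045857/0.11198 = 0.0410.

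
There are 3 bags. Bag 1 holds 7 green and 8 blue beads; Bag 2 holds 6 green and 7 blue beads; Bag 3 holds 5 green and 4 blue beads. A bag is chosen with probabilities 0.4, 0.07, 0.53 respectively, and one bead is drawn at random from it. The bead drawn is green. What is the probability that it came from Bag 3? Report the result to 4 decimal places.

Posterior probability ≈ 0.5735

Tabulate prior·likelihood by source: [1] prior 0.4, lik 0.4667, product 0.1867; [2] prior 0.07, lik 0.4615, product 0.03231; [3] prior 0.53, lik 0.5556, product 0.2944.
Normalizing constant = 0.51342; the posterior for Bag 3 is its product over the sum, 0.2944/0.51342 = 0.5735.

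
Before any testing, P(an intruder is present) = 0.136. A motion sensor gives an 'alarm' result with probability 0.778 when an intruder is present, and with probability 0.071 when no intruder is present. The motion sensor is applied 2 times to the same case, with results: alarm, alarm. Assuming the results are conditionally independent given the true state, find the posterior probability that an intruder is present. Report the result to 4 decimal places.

Posterior P(H) ≈ 0.9497

With H the event that an intruder is present, the joint likelihood of the observed sequence is P(data|H) = 0.778·0.778 = 0.60528 and P(data|¬H) = 0.071·0.071 = 0.0050410.
Bayes: P(H|data) = 0.136·0.60528 / (0.136·0.60528 + 0.864·0.0050410) = 0.082319/0.086674 = 0.9497.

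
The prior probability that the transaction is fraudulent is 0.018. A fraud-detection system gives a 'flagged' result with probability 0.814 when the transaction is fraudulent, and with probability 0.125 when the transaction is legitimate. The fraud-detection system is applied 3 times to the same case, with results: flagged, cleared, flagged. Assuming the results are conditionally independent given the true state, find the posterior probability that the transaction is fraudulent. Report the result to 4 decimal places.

Posterior P(H) ≈ 0.1418

With H the event that the transaction is fraudulent, the joint likelihood of the observed sequence is P(data|H) = 0.814·0.186·0.814 = 0.12324 and P(data|¬H) = 0.125·0.875·0.125 = 0.013672.
Bayes: P(H|data) = 0.018·0.12324 / (0.018·0.12324 + 0.982·0.013672) = 0.0022184/0.015644 = 0.1418.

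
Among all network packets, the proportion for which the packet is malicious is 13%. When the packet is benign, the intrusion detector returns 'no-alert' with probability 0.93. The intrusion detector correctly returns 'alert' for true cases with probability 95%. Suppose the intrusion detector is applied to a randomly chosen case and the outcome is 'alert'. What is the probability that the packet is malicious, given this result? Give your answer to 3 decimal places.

Write H for 'the packet is malicious'. Prior odds H:¬H = 0.13/0.87 = 0.14943. For the 'alert' outcome, the likelihood ratio is 0.95/0.07 = 13.571.
Posterior odds = 0.14943 × 13.571 = 2.0279, so P(H|E) = 2.0279/(1+2.0279) = 0.670.

P(H | E) ≈ 0.670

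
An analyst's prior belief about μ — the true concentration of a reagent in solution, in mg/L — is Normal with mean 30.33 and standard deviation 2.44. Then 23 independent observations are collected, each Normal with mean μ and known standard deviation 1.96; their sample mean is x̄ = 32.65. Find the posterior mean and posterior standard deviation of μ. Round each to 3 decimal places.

Posterior mean ≈ 32.587; posterior SD ≈ 0.403

With known σ, the Normal prior is conjugate. Weight on the data is w = (n/σ²)/(n/σ² + 1/τ₀²) = 5.98709/(5.98709+0.167966) = 0.97271.
Posterior mean = w·x̄ + (1−w)·μ₀ = 0.97271·32.65 + 0.027289·30.33 = 32.587. Posterior variance = 1/(5.98709+0.167966) = 0.162468, so SD = 0.403.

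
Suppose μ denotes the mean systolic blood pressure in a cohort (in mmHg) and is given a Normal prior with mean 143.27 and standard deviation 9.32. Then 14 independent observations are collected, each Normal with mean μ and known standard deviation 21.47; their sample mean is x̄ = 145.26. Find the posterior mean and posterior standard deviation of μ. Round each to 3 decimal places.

With known σ, the Normal prior is conjugate. Weight on the data is w = (n/σ²)/(n/σ² + 1/τ₀²) = 0.0303713/(0.0303713+0.0115125) = 0.72513.
Posterior mean = w·x̄ + (1−w)·μ₀ = 0.72513·145.26 + 0.27487·143.27 = 144.713. Posterior variance = 1/(0.0303713+0.0115125) = 23.8756, so SD = 4.886.

Posterior mean ≈ 144.713; posterior SD ≈ 4.886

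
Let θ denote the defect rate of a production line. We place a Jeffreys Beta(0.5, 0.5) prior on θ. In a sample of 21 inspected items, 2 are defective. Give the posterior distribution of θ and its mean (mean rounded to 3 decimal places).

Posterior: Beta(2.5, 19.5); mean ≈ 0.114

The binomial likelihood is conjugate to the Beta prior: with 2 successes and 19 failures, the posterior is Beta(0.5+2, 0.5+19) = Beta(2.5, 19.5).
Posterior mean = α/(α+β) = 2.5/22 = 0.114.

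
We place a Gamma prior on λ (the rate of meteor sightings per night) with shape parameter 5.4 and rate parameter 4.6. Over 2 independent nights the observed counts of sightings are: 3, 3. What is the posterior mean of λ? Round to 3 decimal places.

Total count ∑xᵢ = 6 over n = 2 nights.
Gamma is conjugate to the Poisson likelihood: posterior is Gamma(shape = 5.4+6 = 11.4, rate = 4.6+2 = 6.6).
E[λ | data] = 11.4/6.6 = 1.727.

Posterior mean ≈ 1.727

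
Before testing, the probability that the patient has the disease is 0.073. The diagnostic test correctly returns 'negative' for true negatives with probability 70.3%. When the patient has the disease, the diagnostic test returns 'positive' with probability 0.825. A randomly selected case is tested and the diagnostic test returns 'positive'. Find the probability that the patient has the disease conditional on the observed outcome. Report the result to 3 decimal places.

P(H | E) ≈ 0.179

Write H for 'the patient has the disease'. Prior odds H:¬H = 0.073/0.927 = 0.078749. For the 'positive' outcome, the likelihood ratio is 0.825/0.297 = 2.7778.
Posterior odds = 0.078749 × 2.7778 = 0.21875, so P(H|E) = 0.21875/(1+0.21875) = 0.179.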